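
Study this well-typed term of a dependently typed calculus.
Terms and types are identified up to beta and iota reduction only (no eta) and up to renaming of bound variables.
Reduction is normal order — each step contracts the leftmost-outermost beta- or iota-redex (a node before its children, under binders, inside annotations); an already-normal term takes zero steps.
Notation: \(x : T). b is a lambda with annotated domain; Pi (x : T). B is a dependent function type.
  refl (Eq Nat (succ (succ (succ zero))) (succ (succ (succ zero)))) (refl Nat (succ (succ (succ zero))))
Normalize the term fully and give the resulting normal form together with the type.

resulting normal form:
  refl (Eq Nat (succ (succ (succ zero))) (succ (succ (succ zero)))) (refl Nat (succ (succ (succ zero))))
the term's type:
  Eq (Eq Nat (succ (succ (succ zero))) (succ (succ (succ zero)))) (refl Nat (succ (succ (succ zero)))) (refl Nat (succ (succ (succ zero))))


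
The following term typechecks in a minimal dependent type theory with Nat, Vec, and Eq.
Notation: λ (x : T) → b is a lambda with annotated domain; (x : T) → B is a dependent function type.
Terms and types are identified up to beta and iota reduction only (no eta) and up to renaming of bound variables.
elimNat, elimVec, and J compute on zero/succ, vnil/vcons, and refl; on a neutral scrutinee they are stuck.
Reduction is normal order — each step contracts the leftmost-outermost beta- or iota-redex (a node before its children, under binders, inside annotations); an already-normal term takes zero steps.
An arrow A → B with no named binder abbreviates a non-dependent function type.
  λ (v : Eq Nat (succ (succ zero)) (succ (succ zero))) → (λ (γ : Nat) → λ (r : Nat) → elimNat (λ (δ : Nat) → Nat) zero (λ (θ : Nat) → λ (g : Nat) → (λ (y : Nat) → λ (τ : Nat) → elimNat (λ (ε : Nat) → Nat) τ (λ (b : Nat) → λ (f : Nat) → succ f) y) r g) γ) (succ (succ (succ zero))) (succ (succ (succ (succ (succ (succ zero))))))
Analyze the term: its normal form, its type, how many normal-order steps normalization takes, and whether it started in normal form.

resulting normal form:
  λ (v : Eq Nat (succ (succ zero)) (succ (succ zero))) → succ (succ (succ (succ (succ (succ (succ (succ (succ (succ (succ (succ (succ (succ (succ (succ (succ (succ zero)))))))))))))))))
the term's type:
  Eq Nat (succ (succ zero)) (succ (succ zero)) → Nat
normal-order step count: 75
started in normal form: no
first redex: a beta-redex


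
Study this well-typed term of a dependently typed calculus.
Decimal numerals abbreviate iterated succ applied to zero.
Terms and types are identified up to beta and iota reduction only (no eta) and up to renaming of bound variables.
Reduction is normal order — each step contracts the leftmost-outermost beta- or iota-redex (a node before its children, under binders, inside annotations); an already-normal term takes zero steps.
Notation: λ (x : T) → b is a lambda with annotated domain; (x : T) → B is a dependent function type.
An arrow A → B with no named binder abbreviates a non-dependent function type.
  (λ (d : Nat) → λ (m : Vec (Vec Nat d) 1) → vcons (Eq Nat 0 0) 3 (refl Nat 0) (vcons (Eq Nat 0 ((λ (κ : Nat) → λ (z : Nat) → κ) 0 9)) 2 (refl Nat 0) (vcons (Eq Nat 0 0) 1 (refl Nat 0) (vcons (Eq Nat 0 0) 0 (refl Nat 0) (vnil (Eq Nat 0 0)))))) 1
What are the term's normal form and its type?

reduced normal form:
  λ (d : Vec (Vec Nat 1) 1) → vcons (Eq Nat 0 0) 3 (refl Nat 0) (vcons (Eq Nat 0 0) 2 (refl Nat 0) (vcons (Eq Nat 0 0) 1 (refl Nat 0) (vcons (Eq Nat 0 0) 0 (refl Nat 0) (vnil (Eq Nat 0 0)))))
type:
  Vec (Vec Nat 1) 1 → Vec (Eq Nat 0 0) 4
observation: 3 normal-order steps normalize the term, beginning with a beta-redex.


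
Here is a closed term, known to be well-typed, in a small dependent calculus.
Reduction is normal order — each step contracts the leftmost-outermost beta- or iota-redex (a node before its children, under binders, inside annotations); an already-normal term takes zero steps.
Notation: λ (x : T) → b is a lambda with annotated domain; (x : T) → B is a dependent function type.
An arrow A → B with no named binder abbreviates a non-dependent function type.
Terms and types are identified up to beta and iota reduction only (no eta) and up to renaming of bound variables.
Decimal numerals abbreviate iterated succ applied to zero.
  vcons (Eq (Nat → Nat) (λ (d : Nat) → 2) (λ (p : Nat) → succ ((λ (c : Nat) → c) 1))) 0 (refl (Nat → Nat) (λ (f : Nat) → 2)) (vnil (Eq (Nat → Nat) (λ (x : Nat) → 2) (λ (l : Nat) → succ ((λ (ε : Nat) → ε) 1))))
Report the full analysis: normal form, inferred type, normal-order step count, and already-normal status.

normal form:
  vcons (Eq (Nat → Nat) (λ (d : Nat) → 2) (λ (p : Nat) → 2)) 0 (refl (Nat → Nat) (λ (c : Nat) → 2)) (vnil (Eq (Nat → Nat) (λ (f : Nat) → 2) (λ (x : Nat) → 2)))
type:
  Vec (Eq (Nat → Nat) (λ (d : Nat) → 2) (λ (p : Nat) → 2)) 1
steps to reach normal form (normal order): 2
already normal: no
first redex: a beta-redex


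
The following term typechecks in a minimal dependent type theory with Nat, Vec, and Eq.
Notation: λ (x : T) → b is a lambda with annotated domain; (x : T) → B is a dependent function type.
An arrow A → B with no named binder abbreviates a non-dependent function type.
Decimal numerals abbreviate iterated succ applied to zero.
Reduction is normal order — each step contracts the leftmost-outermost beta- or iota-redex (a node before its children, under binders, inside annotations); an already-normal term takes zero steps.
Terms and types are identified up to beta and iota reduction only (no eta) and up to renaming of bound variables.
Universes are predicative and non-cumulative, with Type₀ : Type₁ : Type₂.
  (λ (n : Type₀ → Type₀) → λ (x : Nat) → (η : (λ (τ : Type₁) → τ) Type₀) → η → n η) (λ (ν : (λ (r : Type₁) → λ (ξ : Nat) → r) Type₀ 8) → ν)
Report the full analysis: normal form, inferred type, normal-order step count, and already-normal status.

reduced normal form:
  λ (n : Nat) → (x : Type₀) → x → x
the term's type:
  Nat → Type₁
steps to reach normal form (normal order): 3
already normal: no
first contracted redex: a beta-redex


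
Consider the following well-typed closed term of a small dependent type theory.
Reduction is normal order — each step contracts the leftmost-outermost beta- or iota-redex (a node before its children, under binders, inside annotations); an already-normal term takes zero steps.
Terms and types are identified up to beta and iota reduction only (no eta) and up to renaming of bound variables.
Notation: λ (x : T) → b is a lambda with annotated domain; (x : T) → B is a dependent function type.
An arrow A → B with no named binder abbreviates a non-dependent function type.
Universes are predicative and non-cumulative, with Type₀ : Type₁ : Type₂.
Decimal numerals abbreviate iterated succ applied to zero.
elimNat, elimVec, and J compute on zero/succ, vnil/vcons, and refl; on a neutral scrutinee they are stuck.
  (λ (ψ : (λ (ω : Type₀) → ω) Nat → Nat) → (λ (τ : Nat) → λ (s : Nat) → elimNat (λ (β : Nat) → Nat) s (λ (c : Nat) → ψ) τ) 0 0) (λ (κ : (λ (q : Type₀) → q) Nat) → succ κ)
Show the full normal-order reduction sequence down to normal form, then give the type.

reduction (normal order):
  (λ (ψ : (λ (ω : Type₀) → ω) Nat → Nat) → (λ (τ : Nat) → λ (s : Nat) → elimNat (λ (β : Nat) → Nat) s (λ (c : Nat) → ψ) τ) 0 0) (λ (κ : (λ (q : Type₀) → q) Nat) → succ κ)
  ~> (λ (ψ : Nat) → λ (ω : Nat) → elimNat (λ (τ : Nat) → Nat) ω (λ (s : Nat) → λ (β : (λ (c : Type₀) → c) Nat) → succ β) ψ) 0 0
  ~> (λ (ψ : Nat) → elimNat (λ (ω : Nat) → Nat) ψ (λ (τ : Nat) → λ (s : (λ (β : Type₀) → β) Nat) → succ s) 0) 0
  ~> elimNat (λ (ψ : Nat) → Nat) 0 (λ (ω : Nat) → λ (τ : (λ (s : Type₀) → s) Nat) → succ τ) 0
  ~> 0
the term's type:
  Nat


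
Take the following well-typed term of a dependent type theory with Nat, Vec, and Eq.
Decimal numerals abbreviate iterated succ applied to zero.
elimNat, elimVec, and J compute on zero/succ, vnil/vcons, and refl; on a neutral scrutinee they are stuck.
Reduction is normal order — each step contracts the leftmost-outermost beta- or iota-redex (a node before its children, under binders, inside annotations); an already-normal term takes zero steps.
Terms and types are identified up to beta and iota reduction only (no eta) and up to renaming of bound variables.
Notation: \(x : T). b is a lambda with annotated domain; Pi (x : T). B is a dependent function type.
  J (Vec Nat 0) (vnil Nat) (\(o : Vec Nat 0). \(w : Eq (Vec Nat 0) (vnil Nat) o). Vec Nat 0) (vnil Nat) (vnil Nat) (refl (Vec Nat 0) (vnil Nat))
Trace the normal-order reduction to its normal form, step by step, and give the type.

normal-order reduction:
  J (Vec Nat 0) (vnil Nat) (\(o : Vec Nat 0). \(w : Eq (Vec Nat 0) (vnil Nat) o). Vec Nat 0) (vnil Nat) (vnil Nat) (refl (Vec Nat 0) (vnil Nat))
  ~> vnil Nat
the term's type:
  Vec Nat 0


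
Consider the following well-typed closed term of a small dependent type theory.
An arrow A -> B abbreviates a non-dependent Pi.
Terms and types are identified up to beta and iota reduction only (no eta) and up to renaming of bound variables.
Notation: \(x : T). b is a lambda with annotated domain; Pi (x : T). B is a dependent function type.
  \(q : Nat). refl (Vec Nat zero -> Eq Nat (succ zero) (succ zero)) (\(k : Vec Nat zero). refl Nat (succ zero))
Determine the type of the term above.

the term's type:
  Nat -> Eq (Vec Nat zero -> Eq Nat (succ zero) (succ zero)) (\(q : Vec Nat zero). refl Nat (succ zero)) (\(k : Vec Nat zero). refl Nat (succ zero))


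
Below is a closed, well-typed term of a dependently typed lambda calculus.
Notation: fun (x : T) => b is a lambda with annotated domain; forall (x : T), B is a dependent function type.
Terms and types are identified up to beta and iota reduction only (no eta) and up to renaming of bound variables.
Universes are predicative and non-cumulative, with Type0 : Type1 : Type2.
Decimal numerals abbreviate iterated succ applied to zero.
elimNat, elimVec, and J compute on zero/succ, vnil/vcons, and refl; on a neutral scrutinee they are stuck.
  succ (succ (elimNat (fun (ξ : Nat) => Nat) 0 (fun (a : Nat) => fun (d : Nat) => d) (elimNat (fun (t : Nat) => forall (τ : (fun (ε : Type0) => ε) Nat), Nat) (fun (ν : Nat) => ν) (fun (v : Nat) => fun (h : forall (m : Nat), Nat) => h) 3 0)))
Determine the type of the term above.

inferred type:
  Nat


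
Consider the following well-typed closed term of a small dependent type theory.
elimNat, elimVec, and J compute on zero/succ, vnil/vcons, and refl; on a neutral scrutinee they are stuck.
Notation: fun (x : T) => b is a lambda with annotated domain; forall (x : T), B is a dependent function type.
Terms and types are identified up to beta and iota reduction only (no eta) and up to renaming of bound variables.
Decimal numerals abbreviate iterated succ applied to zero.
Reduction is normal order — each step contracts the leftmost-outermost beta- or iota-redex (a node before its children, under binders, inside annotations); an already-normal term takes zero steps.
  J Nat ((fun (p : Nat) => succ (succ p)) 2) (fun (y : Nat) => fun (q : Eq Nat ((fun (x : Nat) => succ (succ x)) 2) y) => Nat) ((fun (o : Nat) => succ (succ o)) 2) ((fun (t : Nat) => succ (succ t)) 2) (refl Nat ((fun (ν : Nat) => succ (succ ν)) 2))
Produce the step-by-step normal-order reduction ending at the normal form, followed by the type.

reduction (normal order):
  J Nat ((fun (p : Nat) => succ (succ p)) 2) (fun (y : Nat) => fun (q : Eq Nat ((fun (x : Nat) => succ (succ x)) 2) y) => Nat) ((fun (o : Nat) => succ (succ o)) 2) ((fun (t : Nat) => succ (succ t)) 2) (refl Nat ((fun (ν : Nat) => succ (succ ν)) 2))
  ~> (fun (p : Nat) => succ (succ p)) 2
  ~> 4
type:
  Nat


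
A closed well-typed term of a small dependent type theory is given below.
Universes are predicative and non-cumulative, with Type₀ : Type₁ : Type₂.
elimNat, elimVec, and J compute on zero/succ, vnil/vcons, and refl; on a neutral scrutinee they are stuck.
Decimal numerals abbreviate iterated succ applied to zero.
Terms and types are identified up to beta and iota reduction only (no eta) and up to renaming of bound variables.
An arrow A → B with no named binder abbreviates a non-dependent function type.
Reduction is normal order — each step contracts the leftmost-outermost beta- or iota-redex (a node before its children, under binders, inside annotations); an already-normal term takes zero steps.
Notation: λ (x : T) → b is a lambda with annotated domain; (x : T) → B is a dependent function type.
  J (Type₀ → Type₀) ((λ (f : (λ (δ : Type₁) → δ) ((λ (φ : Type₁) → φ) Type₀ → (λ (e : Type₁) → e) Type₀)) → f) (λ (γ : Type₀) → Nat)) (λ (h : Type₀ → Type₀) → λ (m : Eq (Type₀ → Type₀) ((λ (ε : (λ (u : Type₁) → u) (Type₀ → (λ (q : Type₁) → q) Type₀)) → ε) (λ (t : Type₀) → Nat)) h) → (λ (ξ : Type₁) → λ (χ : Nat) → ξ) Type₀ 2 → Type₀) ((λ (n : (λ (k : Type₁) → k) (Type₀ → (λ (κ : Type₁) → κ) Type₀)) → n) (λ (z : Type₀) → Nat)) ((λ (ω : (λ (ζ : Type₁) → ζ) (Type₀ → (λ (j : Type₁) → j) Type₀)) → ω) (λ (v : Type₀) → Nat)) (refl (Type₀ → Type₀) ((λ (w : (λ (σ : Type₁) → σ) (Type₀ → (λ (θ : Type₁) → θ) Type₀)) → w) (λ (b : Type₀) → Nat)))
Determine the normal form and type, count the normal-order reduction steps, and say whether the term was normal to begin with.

resulting normal form:
  λ (f : Type₀) → Nat
inferred type:
  Type₀ → Type₀
normal-order step count: 2
already normal: no
first contracted redex: a J iota-redex


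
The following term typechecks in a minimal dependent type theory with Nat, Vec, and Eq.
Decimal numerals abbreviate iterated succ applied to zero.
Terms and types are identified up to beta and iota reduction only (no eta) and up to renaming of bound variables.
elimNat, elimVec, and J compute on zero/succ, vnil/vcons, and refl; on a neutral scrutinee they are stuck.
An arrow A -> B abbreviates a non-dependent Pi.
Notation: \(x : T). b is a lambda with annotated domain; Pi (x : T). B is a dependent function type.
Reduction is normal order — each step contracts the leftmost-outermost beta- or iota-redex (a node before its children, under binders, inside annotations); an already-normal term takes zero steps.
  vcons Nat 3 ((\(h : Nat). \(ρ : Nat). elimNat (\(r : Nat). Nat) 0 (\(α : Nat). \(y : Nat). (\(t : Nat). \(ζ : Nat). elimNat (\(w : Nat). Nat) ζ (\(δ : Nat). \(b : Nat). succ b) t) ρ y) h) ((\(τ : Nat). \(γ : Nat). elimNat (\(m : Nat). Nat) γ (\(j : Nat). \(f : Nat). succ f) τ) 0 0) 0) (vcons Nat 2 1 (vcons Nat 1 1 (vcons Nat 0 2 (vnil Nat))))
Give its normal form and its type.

reduced normal form:
  vcons Nat 3 0 (vcons Nat 2 1 (vcons Nat 1 1 (vcons Nat 0 2 (vnil Nat))))
inferred type:
  Vec Nat 4
observation: 9 normal-order steps separate the term from its normal form.


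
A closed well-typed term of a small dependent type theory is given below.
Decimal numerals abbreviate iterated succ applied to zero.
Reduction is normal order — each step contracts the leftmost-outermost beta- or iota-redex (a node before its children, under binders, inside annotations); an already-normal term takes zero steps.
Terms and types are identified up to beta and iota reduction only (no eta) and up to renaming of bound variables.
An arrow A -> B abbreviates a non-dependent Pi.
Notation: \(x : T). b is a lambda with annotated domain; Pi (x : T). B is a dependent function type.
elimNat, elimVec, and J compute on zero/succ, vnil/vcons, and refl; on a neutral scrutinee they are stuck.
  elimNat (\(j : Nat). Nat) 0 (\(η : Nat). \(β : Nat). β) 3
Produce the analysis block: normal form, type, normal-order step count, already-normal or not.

resulting normal form:
  0
type:
  Nat
steps to reach normal form (normal order): 10
started in normal form: no
first contracted redex: an elimNat iota-redex


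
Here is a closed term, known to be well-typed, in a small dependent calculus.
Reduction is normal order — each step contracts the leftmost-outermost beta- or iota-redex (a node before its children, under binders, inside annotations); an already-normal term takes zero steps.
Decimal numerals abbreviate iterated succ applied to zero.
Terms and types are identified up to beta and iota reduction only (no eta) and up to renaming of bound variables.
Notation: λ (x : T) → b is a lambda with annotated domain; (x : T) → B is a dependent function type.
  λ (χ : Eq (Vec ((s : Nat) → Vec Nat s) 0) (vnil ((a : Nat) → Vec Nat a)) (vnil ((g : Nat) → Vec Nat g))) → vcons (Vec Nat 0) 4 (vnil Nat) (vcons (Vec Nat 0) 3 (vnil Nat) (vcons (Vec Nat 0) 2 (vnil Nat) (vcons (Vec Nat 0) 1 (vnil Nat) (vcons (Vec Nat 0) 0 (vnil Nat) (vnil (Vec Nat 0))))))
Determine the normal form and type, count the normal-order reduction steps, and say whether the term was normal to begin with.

resulting normal form:
  λ (χ : Eq (Vec ((s : Nat) → Vec Nat s) 0) (vnil ((a : Nat) → Vec Nat a)) (vnil ((g : Nat) → Vec Nat g))) → vcons (Vec Nat 0) 4 (vnil Nat) (vcons (Vec Nat 0) 3 (vnil Nat) (vcons (Vec Nat 0) 2 (vnil Nat) (vcons (Vec Nat 0) 1 (vnil Nat) (vcons (Vec Nat 0) 0 (vnil Nat) (vnil (Vec Nat 0))))))
the term's type:
  (χ : Eq (Vec ((s : Nat) → Vec Nat s) 0) (vnil ((a : Nat) → Vec Nat a)) (vnil ((g : Nat) → Vec Nat g))) → Vec (Vec Nat 0) 5
normal-order step count: 0
term was already normal: yes


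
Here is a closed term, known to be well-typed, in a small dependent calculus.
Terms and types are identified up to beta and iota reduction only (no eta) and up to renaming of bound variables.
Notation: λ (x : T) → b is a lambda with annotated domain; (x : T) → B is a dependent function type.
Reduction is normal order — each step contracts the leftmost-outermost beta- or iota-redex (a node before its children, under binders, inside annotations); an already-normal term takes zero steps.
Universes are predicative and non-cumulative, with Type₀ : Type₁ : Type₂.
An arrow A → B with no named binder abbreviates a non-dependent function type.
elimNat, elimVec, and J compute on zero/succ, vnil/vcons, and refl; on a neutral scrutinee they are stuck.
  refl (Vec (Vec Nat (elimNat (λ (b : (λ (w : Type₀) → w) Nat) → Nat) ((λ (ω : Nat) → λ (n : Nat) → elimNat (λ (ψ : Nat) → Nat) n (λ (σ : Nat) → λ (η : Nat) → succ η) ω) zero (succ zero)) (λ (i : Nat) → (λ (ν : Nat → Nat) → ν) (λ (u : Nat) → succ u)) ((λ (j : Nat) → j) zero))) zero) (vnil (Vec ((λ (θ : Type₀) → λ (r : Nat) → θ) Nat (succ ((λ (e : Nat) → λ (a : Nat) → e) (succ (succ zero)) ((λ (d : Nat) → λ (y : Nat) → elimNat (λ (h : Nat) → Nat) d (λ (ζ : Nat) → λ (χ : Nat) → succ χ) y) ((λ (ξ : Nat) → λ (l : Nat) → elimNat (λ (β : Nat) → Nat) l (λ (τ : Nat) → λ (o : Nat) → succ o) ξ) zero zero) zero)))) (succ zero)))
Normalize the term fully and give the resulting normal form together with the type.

reduced normal form:
  refl (Vec (Vec Nat (succ zero)) zero) (vnil (Vec Nat (succ zero)))
the term's type:
  Eq (Vec (Vec Nat (succ zero)) zero) (vnil (Vec Nat (succ zero))) (vnil (Vec Nat (succ zero)))
observation: 9 normal-order steps normalize the term, beginning with a beta-redex.


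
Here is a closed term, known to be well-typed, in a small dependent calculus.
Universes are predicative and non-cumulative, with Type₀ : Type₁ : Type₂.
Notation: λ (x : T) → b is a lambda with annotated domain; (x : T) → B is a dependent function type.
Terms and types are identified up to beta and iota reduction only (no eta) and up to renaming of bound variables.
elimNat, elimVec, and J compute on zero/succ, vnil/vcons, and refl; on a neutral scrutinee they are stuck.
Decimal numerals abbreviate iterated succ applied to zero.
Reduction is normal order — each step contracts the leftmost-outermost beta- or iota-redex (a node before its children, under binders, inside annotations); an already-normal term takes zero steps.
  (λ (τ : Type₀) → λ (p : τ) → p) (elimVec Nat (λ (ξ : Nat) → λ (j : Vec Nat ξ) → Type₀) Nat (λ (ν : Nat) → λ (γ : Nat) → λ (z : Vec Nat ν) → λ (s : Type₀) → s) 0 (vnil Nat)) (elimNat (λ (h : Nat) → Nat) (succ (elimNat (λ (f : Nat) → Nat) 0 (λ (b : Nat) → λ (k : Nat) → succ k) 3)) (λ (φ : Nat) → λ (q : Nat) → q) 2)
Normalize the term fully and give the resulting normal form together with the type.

normal form:
  4
type:
  Nat
observation: 19 normal-order steps separate the term from its normal form.


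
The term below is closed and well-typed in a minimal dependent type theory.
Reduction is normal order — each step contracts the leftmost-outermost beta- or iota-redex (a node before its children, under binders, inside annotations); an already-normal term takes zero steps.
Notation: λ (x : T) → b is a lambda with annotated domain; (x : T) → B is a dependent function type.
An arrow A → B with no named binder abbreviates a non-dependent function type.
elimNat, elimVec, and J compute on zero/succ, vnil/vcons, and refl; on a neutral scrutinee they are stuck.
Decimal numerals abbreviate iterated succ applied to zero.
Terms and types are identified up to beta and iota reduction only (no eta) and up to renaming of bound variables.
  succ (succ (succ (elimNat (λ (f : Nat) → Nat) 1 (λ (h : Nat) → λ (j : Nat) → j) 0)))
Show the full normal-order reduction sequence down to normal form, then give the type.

normal-order reduction:
  succ (succ (succ (elimNat (λ (f : Nat) → Nat) 1 (λ (h : Nat) → λ (j : Nat) → j) 0)))
  ~> 4
inferred type:
  Nat


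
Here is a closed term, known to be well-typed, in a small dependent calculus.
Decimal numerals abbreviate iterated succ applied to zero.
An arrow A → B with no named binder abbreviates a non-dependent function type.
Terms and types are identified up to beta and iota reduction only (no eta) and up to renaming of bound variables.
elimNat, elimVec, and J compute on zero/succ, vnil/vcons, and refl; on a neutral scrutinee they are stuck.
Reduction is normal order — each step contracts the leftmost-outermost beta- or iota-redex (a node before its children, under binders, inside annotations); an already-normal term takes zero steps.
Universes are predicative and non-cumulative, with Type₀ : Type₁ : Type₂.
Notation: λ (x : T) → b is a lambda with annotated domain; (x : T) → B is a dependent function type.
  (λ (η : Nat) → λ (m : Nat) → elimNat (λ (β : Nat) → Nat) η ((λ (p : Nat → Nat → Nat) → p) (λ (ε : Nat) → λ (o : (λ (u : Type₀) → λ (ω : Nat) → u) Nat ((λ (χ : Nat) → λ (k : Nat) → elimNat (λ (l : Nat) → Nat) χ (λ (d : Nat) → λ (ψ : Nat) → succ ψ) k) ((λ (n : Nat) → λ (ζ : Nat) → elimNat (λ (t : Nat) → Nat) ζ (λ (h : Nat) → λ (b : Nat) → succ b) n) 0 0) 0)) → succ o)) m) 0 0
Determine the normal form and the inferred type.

normal form:
  0
inferred type:
  Nat
observation: the term reaches its normal form after 3 normal-order steps.


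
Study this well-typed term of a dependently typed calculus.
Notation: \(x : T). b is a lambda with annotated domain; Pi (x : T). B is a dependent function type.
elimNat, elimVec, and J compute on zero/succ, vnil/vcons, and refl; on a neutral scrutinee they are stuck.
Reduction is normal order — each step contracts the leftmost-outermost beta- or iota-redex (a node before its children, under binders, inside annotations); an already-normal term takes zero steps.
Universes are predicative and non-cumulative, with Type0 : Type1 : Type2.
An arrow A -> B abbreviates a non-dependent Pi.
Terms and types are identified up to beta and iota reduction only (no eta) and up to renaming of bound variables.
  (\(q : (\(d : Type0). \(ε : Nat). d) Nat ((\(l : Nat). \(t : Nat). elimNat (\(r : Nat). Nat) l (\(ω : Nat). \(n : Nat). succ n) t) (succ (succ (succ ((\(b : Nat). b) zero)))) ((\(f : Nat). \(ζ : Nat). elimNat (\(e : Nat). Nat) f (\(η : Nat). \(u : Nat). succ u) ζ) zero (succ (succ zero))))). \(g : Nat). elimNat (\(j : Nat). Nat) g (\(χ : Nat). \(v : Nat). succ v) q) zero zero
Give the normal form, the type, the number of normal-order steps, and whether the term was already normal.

normal form:
  zero
inferred type:
  Nat
reduction steps (normal order): 3
term was already normal: no
first contracted redex: a beta-redex


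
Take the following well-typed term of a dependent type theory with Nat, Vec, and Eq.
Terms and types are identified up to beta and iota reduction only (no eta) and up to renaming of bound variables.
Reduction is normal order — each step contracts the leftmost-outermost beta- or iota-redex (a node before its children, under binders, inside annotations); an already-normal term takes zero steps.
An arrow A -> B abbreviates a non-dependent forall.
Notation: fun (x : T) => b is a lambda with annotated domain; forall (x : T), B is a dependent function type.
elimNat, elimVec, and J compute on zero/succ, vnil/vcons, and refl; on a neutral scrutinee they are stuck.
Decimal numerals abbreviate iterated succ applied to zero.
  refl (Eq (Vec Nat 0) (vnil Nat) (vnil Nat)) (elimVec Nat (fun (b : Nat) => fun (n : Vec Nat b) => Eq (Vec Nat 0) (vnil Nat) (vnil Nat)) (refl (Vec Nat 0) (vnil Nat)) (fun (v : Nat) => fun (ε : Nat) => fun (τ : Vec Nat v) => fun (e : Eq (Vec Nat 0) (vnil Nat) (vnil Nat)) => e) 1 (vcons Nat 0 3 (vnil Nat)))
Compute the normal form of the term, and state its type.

reduced normal form:
  refl (Eq (Vec Nat 0) (vnil Nat) (vnil Nat)) (refl (Vec Nat 0) (vnil Nat))
type:
  Eq (Eq (Vec Nat 0) (vnil Nat) (vnil Nat)) (refl (Vec Nat 0) (vnil Nat)) (refl (Vec Nat 0) (vnil Nat))
observation: contracting an elimVec iota-redex first, the term normalizes in 6 steps.


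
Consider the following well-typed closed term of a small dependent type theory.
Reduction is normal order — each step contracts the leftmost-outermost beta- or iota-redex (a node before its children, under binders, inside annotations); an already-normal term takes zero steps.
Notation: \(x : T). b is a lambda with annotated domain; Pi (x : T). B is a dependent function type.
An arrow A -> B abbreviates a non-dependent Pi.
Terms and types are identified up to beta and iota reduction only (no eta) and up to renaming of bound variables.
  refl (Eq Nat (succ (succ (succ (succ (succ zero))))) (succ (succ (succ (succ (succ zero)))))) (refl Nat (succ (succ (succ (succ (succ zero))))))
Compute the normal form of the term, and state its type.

reduced normal form:
  refl (Eq Nat (succ (succ (succ (succ (succ zero))))) (succ (succ (succ (succ (succ zero)))))) (refl Nat (succ (succ (succ (succ (succ zero))))))
the term's type:
  Eq (Eq Nat (succ (succ (succ (succ (succ zero))))) (succ (succ (succ (succ (succ zero)))))) (refl Nat (succ (succ (succ (succ (succ zero)))))) (refl Nat (succ (succ (succ (succ (succ zero))))))
observation: no redex remains anywhere in the term; it is its own normal form.


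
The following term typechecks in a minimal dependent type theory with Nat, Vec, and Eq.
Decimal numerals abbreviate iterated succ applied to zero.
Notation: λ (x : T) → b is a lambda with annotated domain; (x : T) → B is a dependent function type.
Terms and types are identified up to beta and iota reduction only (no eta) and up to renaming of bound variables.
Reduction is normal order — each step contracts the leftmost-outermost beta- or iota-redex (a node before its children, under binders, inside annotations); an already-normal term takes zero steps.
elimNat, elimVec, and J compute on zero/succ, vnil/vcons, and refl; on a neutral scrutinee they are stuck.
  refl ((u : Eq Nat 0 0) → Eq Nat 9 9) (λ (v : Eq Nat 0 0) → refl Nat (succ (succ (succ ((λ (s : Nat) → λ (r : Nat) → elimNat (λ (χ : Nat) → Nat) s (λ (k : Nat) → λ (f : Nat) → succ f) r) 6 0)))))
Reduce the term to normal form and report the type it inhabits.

resulting normal form:
  refl ((u : Eq Nat 0 0) → Eq Nat 9 9) (λ (v : Eq Nat 0 0) → refl Nat 9)
inferred type:
  Eq ((u : Eq Nat 0 0) → Eq Nat 9 9) (λ (v : Eq Nat 0 0) → refl Nat 9) (λ (s : Eq Nat 0 0) → refl Nat 9)


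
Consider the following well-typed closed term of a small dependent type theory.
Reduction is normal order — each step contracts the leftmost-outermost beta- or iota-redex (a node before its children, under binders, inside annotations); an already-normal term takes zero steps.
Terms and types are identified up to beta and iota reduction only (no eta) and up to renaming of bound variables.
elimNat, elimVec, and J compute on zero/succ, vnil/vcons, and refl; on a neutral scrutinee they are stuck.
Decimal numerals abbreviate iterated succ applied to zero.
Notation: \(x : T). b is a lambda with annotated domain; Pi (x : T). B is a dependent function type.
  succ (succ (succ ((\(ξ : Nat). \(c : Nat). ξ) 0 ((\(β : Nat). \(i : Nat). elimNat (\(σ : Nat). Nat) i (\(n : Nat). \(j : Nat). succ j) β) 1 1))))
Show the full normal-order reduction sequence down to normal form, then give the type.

normal-order reduction sequence:
  succ (succ (succ ((\(ξ : Nat). \(c : Nat). ξ) 0 ((\(β : Nat). \(i : Nat). elimNat (\(σ : Nat). Nat) i (\(n : Nat). \(j : Nat). succ j) β) 1 1))))
  ~> succ (succ (succ ((\(ξ : Nat). 0) ((\(c : Nat). \(β : Nat). elimNat (\(i : Nat). Nat) β (\(σ : Nat). \(n : Nat). succ n) c) 1 1))))
  ~> 3
type:
  Nat


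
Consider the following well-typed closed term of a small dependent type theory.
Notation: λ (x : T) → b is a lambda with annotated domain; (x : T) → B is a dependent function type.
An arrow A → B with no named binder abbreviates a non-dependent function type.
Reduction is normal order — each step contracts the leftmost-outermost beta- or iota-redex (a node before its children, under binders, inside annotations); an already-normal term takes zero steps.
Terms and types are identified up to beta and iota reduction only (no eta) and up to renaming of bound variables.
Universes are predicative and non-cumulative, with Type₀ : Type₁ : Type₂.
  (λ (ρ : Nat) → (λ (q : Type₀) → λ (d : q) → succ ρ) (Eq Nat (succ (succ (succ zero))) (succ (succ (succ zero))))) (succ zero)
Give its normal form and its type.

normal form:
  λ (ρ : Eq Nat (succ (succ (succ zero))) (succ (succ (succ zero)))) → succ (succ zero)
the term's type:
  Eq Nat (succ (succ (succ zero))) (succ (succ (succ zero))) → Nat


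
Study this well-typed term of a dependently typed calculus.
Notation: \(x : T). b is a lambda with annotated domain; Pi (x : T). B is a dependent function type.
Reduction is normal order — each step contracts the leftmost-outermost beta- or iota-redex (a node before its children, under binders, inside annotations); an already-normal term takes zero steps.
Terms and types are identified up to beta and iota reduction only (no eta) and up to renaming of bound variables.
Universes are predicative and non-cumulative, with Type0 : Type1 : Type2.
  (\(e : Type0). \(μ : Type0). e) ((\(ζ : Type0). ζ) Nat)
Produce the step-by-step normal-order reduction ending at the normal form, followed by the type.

reduction (normal order):
  (\(e : Type0). \(μ : Type0). e) ((\(ζ : Type0). ζ) Nat)
  ~> \(e : Type0). (\(μ : Type0). μ) Nat
  ~> \(e : Type0). Nat
inferred type:
  Pi (e : Type0). Type0


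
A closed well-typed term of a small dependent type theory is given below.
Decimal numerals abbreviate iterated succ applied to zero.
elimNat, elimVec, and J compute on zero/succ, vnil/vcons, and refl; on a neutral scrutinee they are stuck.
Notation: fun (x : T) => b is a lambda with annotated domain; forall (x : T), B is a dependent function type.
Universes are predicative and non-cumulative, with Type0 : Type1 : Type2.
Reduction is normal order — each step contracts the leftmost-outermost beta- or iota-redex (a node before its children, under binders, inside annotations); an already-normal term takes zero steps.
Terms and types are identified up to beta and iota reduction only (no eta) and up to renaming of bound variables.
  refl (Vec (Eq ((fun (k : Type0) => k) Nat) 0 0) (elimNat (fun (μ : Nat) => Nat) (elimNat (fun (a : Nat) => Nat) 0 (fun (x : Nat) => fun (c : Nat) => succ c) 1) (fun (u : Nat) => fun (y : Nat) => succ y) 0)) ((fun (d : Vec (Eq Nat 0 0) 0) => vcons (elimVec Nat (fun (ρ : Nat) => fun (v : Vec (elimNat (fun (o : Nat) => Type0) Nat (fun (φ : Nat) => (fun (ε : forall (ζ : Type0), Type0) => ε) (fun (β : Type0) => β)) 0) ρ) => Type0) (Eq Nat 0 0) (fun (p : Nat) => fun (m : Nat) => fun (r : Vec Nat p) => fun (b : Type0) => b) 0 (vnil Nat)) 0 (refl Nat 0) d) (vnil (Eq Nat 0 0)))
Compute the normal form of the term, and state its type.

reduced normal form:
  refl (Vec (Eq Nat 0 0) 1) (vcons (Eq Nat 0 0) 0 (refl Nat 0) (vnil (Eq Nat 0 0)))
type:
  Eq (Vec (Eq Nat 0 0) 1) (vcons (Eq Nat 0 0) 0 (refl Nat 0) (vnil (Eq Nat 0 0))) (vcons (Eq Nat 0 0) 0 (refl Nat 0) (vnil (Eq Nat 0 0)))


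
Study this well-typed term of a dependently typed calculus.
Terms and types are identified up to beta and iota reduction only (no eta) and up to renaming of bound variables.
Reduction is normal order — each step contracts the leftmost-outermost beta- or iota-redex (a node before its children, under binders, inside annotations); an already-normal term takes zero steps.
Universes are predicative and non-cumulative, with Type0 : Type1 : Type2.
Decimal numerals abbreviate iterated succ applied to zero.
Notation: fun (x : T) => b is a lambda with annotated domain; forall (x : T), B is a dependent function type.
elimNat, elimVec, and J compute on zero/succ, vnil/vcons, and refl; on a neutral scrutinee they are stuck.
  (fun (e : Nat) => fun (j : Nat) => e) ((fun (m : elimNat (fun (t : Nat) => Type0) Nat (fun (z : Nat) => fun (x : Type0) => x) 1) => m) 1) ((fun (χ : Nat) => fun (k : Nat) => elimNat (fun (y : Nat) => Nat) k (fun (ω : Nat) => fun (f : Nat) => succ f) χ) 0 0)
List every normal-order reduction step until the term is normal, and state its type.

reduction (normal order):
  (fun (e : Nat) => fun (j : Nat) => e) ((fun (m : elimNat (fun (t : Nat) => Type0) Nat (fun (z : Nat) => fun (x : Type0) => x) 1) => m) 1) ((fun (χ : Nat) => fun (k : Nat) => elimNat (fun (y : Nat) => Nat) k (fun (ω : Nat) => fun (f : Nat) => succ f) χ) 0 0)
  ~> (fun (e : Nat) => (fun (j : elimNat (fun (m : Nat) => Type0) Nat (fun (t : Nat) => fun (z : Type0) => z) 1) => j) 1) ((fun (x : Nat) => fun (χ : Nat) => elimNat (fun (k : Nat) => Nat) χ (fun (y : Nat) => fun (ω : Nat) => succ ω) x) 0 0)
  ~> (fun (e : elimNat (fun (j : Nat) => Type0) Nat (fun (m : Nat) => fun (t : Type0) => t) 1) => e) 1
  ~> 1
inferred type:
  Nat


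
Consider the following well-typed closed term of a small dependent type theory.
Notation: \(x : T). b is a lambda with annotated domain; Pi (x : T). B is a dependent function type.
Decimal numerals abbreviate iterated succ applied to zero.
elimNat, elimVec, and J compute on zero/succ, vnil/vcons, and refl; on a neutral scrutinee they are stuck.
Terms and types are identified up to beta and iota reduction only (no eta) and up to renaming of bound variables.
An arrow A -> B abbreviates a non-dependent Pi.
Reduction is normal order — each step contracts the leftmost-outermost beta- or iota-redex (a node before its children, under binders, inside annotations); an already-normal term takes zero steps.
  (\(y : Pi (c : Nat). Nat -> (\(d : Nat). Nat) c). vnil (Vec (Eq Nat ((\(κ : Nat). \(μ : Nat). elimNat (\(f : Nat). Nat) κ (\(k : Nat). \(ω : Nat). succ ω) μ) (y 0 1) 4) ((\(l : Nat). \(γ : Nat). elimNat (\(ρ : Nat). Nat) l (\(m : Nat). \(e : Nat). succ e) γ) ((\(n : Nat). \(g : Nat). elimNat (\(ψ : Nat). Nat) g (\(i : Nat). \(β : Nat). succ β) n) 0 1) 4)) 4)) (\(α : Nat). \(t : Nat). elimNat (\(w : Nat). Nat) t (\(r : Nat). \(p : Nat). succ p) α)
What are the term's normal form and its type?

resulting normal form:
  vnil (Vec (Eq Nat 5 5) 4)
the term's type:
  Vec (Vec (Eq Nat 5 5) 4) 0
observation: reduction starts at a beta-redex, and 37 normal-order steps reach the normal form.


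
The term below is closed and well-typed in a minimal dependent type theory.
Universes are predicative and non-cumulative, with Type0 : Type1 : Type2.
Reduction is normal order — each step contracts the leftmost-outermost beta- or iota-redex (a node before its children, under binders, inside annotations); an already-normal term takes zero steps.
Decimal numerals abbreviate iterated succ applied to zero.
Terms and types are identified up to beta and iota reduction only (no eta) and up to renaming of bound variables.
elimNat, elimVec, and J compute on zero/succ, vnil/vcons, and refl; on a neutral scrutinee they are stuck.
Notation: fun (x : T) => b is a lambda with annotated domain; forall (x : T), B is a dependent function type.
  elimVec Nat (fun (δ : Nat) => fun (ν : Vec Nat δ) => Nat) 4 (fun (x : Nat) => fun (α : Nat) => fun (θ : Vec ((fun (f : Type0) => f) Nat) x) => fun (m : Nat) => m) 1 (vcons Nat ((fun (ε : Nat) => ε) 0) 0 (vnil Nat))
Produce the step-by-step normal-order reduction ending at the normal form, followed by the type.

reduction (normal order):
  elimVec Nat (fun (δ : Nat) => fun (ν : Vec Nat δ) => Nat) 4 (fun (x : Nat) => fun (α : Nat) => fun (θ : Vec ((fun (f : Type0) => f) Nat) x) => fun (m : Nat) => m) 1 (vcons Nat ((fun (ε : Nat) => ε) 0) 0 (vnil Nat))
  ~> (fun (δ : Nat) => fun (ν : Nat) => fun (x : Vec ((fun (α : Type0) => α) Nat) δ) => fun (θ : Nat) => θ) ((fun (f : Nat) => f) 0) 0 (vnil Nat) (elimVec Nat (fun (m : Nat) => fun (ε : Vec Nat m) => Nat) 4 (fun (μ : Nat) => fun (t : Nat) => fun (b : Vec ((fun (e : Type0) => e) Nat) μ) => fun (ρ : Nat) => ρ) ((fun (r : Nat) => r) 0) (vnil Nat))
  ~> (fun (δ : Nat) => fun (ν : Vec ((fun (x : Type0) => x) Nat) ((fun (α : Nat) => α) 0)) => fun (θ : Nat) => θ) 0 (vnil Nat) (elimVec Nat (fun (f : Nat) => fun (m : Vec Nat f) => Nat) 4 (fun (ε : Nat) => fun (μ : Nat) => fun (t : Vec ((fun (b : Type0) => b) Nat) ε) => fun (e : Nat) => e) ((fun (ρ : Nat) => ρ) 0) (vnil Nat))
  ~> (fun (δ : Vec ((fun (ν : Type0) => ν) Nat) ((fun (x : Nat) => x) 0)) => fun (α : Nat) => α) (vnil Nat) (elimVec Nat (fun (θ : Nat) => fun (f : Vec Nat θ) => Nat) 4 (fun (m : Nat) => fun (ε : Nat) => fun (μ : Vec ((fun (t : Type0) => t) Nat) m) => fun (b : Nat) => b) ((fun (e : Nat) => e) 0) (vnil Nat))
  ~> (fun (δ : Nat) => δ) (elimVec Nat (fun (ν : Nat) => fun (x : Vec Nat ν) => Nat) 4 (fun (α : Nat) => fun (θ : Nat) => fun (f : Vec ((fun (m : Type0) => m) Nat) α) => fun (ε : Nat) => ε) ((fun (μ : Nat) => μ) 0) (vnil Nat))
  ~> elimVec Nat (fun (δ : Nat) => fun (ν : Vec Nat δ) => Nat) 4 (fun (x : Nat) => fun (α : Nat) => fun (θ : Vec ((fun (f : Type0) => f) Nat) x) => fun (m : Nat) => m) ((fun (ε : Nat) => ε) 0) (vnil Nat)
  ~> 4
inferred type:
  Nat


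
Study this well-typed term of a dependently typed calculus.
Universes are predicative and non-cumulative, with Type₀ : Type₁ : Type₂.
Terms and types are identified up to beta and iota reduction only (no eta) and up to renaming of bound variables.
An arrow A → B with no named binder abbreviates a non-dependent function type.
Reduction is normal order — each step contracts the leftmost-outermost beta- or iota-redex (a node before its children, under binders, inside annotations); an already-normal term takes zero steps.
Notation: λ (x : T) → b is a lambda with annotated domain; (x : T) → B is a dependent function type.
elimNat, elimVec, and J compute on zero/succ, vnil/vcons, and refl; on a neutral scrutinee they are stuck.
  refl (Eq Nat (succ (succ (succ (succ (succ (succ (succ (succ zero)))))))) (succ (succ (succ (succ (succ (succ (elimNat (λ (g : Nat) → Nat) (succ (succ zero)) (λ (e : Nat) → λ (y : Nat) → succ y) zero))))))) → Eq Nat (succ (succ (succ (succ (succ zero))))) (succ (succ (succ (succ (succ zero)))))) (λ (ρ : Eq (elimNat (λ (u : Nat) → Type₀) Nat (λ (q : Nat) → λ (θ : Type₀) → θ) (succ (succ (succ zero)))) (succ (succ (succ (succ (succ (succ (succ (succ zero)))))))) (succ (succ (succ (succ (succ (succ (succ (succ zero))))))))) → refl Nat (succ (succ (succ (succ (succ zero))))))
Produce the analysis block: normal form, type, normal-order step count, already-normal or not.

reduced normal form:
  refl (Eq Nat (succ (succ (succ (succ (succ (succ (succ (succ zero)))))))) (succ (succ (succ (succ (succ (succ (succ (succ zero)))))))) → Eq Nat (succ (succ (succ (succ (succ zero))))) (succ (succ (succ (succ (succ zero)))))) (λ (g : Eq Nat (succ (succ (succ (succ (succ (succ (succ (succ zero)))))))) (succ (succ (succ (succ (succ (succ (succ (succ zero))))))))) → refl Nat (succ (succ (succ (succ (succ zero))))))
inferred type:
  Eq (Eq Nat (succ (succ (succ (succ (succ (succ (succ (succ zero)))))))) (succ (succ (succ (succ (succ (succ (succ (succ zero)))))))) → Eq Nat (succ (succ (succ (succ (succ zero))))) (succ (succ (succ (succ (succ zero)))))) (λ (g : Eq Nat (succ (succ (succ (succ (succ (succ (succ (succ zero)))))))) (succ (succ (succ (succ (succ (succ (succ (succ zero))))))))) → refl Nat (succ (succ (succ (succ (succ zero)))))) (λ (e : Eq Nat (succ (succ (succ (succ (succ (succ (succ (succ zero)))))))) (succ (succ (succ (succ (succ (succ (succ (succ zero))))))))) → refl Nat (succ (succ (succ (succ (succ zero))))))
normal-order step count: 11
term was already normal: no
first contracted redex: an elimNat iota-redex
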